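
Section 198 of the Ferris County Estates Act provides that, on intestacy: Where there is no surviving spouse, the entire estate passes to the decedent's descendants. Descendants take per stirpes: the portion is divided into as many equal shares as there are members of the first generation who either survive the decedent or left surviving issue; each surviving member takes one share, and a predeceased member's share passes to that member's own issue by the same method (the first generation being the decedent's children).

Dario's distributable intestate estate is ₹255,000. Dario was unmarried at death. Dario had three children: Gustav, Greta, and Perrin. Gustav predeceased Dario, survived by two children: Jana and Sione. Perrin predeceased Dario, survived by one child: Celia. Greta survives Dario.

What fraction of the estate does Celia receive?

The entire ₹255,000 passes to the descendants.
That amount (₹255,000) is divided into 3 shares of ₹85,000: Greta takes ₹85,000; Gustav's ₹85,000 share passes to Gustav's issue; Perrin's ₹85,000 share passes to Perrin's issue.
Gustav's share (₹85,000) is divided into 2 shares of ₹42,500: Jana and Sione each take ₹42,500.
Perrin's share (₹85,000) passes entirely to Celia.

Celia receives 1/3 of the estate.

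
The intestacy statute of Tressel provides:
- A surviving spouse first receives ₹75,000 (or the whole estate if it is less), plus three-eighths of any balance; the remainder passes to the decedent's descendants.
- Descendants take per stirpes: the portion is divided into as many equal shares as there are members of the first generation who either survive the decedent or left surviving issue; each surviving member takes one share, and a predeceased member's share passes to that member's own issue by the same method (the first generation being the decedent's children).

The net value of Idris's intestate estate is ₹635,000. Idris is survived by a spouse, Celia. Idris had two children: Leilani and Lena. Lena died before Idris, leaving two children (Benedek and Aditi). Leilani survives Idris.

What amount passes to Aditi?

Celia first takes ₹75,000, leaving a balance of ₹560,000. Celia then takes three-eighths of the balance (₹210,000), for a total of ₹285,000. The remaining ₹350,000 passes to the descendants.
The descendants' portion (₹350,000) is divided into 2 shares of ₹175,000: Leilani takes ₹175,000; Lena's ₹175,000 share passes to Lena's issue.
Lena's share (₹175,000) is divided into 2 shares of ₹87,500: Benedek and Aditi each take ₹87,500.

Aditi receives ₹87,500.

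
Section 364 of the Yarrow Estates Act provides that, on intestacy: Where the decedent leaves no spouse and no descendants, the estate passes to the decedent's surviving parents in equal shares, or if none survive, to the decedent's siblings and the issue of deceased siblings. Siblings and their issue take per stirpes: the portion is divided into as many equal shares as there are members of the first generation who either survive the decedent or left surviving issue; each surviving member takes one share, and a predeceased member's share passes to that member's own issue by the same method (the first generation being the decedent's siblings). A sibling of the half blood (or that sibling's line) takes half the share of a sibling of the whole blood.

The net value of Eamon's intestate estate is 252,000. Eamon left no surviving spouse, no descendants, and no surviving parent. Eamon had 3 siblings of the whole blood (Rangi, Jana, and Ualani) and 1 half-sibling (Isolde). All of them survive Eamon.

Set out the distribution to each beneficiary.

Isolde: 36,000; Rangi: 72,000; Jana: 72,000; Ualani: 72,000

The entire 252,000 passes to the siblings and their issue.
Counting each half-blood sibling's line as half a unit, there are 7/2 units in 252,000, so one unit is 72,000. Whole-blood lines (Rangi, Jana, and Ualani) take 72,000 each; half-blood lines (Isolde) take 36,000 each.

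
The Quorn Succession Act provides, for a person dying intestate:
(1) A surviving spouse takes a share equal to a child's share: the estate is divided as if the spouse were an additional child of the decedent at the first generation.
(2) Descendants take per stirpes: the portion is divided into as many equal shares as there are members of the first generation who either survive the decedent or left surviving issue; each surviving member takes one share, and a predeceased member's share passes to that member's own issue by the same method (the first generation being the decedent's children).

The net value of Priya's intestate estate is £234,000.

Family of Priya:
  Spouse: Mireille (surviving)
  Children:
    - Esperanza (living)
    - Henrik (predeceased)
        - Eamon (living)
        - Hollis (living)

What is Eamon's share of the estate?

The spouse counts as an additional share at the children's level, so there are 3 primary shares of £78,000. Mireille takes one such share (£78,000).
The children's combined portion (£156,000) is divided into 2 shares of £78,000: Esperanza takes £78,000; Henrik's £78,000 share passes to Henrik's issue.
Henrik's share (£78,000) is divided into 2 shares of £39,000: Eamon and Hollis each take £39,000.

Eamon receives £39,000.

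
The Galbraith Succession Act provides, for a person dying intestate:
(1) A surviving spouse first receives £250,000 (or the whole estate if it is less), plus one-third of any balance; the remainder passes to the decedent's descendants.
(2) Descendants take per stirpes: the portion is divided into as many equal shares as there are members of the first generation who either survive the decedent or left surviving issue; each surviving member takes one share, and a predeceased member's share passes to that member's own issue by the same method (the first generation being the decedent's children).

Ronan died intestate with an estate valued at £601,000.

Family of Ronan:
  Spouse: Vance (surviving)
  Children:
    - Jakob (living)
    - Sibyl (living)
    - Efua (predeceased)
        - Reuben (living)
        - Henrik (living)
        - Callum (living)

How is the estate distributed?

Vance: £367,000; Jakob: £78,000; Sibyl: £78,000; Reuben: £26,000; Henrik: £26,000; Callum: £26,000

Vance first takes £250,000, leaving a balance of £351,000. Vance then takes one-third of the balance (£117,000), for a total of £367,000. The remaining £234,000 passes to the descendants.
The descendants' portion (£234,000) is divided into 3 shares of £78,000: Jakob and Sibyl each take £78,000; Efua's £78,000 share passes to Efua's issue.
Efua's share (£78,000) is divided into 3 shares of £26,000: Reuben, Henrik, and Callum each take £26,000.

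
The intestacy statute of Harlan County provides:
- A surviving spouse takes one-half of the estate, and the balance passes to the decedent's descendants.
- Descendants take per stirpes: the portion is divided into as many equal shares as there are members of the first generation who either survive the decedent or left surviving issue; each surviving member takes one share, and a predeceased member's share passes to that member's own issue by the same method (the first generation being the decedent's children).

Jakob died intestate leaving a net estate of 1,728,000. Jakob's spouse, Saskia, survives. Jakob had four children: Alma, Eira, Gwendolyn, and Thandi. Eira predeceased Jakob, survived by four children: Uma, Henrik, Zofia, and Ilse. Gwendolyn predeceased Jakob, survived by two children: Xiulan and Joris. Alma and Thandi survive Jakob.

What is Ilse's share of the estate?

Ilse receives 54,000.

Saskia takes one-half of 1,728,000 = 864,000. The remaining 864,000 passes to the descendants.
The descendants' portion (864,000) is divided into 4 shares of 216,000: Alma and Thandi each take 216,000; Eira's 216,000 share passes to Eira's issue; Gwendolyn's 216,000 share passes to Gwendolyn's issue.
Eira's share (216,000) is divided into 4 shares of 54,000: Uma, Henrik, Zofia, and Ilse each take 54,000.
Gwendolyn's share (216,000) is divided into 2 shares of 108,000: Xiulan and Joris each take 108,000.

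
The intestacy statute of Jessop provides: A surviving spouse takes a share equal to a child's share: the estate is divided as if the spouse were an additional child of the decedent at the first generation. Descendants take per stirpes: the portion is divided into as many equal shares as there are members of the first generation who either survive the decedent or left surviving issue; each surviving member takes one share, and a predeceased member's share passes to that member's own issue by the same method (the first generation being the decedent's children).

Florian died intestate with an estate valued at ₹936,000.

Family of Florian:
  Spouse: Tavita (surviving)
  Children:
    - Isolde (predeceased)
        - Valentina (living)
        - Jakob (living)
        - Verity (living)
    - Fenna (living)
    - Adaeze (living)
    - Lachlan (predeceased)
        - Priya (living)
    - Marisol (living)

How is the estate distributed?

The spouse counts as an additional share at the children's level, so there are 6 primary shares of ₹156,000. Tavita takes one such share (₹156,000).
The children's combined portion (₹780,000) is divided into 5 shares of ₹156,000: Fenna, Adaeze, and Marisol each take ₹156,000; Isolde's ₹156,000 share passes to Isolde's issue; Lachlan's ₹156,000 share passes to Lachlan's issue.
Isolde's share (₹156,000) is divided into 3 shares of ₹52,000: Valentina, Jakob, and Verity each take ₹52,000.
Lachlan's share (₹156,000) passes entirely to Priya.

Tavita: ₹156,000; Valentina: ₹52,000; Jakob: ₹52,000; Verity: ₹52,000; Fenna: ₹156,000; Adaeze: ₹156,000; Priya: ₹156,000; Marisol: ₹156,000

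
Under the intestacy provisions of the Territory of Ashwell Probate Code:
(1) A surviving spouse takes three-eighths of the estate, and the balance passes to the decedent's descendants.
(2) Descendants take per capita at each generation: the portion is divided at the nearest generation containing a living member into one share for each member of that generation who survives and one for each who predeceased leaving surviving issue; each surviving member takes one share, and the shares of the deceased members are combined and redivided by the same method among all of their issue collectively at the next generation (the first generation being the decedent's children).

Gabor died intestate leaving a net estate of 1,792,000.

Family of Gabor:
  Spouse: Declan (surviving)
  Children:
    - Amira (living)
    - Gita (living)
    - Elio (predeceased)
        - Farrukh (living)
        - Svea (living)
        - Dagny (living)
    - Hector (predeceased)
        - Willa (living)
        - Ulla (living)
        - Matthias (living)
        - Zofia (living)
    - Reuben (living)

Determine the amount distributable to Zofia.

Zofia receives 64,000.

Declan takes three-eighths of 1,792,000 = 672,000. The remaining 1,120,000 passes to the descendants.
The descendants' portion (1,120,000) is divided at the children's generation into 5 shares of 224,000. Amira, Gita, and Reuben each take 224,000. The 2 shares of the deceased (Elio and Hector) are combined into a pool of 448,000.
That pool (448,000) is divided at the grandchildren's generation equally among Farrukh, Svea, Dagny, Willa, Ulla, Matthias, and Zofia: 64,000 each.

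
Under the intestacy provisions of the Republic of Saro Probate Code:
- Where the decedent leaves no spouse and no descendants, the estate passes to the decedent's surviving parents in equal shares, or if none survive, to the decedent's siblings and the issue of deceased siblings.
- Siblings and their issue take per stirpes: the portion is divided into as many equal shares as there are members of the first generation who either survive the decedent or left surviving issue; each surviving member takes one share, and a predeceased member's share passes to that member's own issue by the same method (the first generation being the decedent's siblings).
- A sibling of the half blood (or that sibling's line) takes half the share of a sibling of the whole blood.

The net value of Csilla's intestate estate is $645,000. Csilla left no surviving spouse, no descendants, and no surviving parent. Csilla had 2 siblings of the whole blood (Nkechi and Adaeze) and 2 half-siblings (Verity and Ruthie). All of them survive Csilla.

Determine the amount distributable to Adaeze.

Adaeze receives $215,000.

The entire $645,000 passes to the siblings and their issue.
Counting each half-blood sibling's line as half a unit, there are 3 units in $645,000, so one unit is $215,000. Whole-blood lines (Nkechi and Adaeze) take $215,000 each; half-blood lines (Verity and Ruthie) take $107,500 each.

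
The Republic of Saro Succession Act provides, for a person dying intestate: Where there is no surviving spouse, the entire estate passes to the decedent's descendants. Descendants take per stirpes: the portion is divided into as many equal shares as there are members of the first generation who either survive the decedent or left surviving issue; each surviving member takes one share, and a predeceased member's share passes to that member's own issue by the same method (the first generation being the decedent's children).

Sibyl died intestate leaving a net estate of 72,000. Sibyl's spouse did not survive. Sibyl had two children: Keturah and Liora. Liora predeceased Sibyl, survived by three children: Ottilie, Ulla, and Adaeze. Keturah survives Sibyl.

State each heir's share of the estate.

The entire 72,000 passes to the descendants.
That amount (72,000) is divided into 2 shares of 36,000: Keturah takes 36,000; Liora's 36,000 share passes to Liora's issue.
Liora's share (36,000) is divided into 3 shares of 12,000: Ottilie, Ulla, and Adaeze each take 12,000.

Keturah: 36,000; Ottilie: 12,000; Ulla: 12,000; Adaeze: 12,000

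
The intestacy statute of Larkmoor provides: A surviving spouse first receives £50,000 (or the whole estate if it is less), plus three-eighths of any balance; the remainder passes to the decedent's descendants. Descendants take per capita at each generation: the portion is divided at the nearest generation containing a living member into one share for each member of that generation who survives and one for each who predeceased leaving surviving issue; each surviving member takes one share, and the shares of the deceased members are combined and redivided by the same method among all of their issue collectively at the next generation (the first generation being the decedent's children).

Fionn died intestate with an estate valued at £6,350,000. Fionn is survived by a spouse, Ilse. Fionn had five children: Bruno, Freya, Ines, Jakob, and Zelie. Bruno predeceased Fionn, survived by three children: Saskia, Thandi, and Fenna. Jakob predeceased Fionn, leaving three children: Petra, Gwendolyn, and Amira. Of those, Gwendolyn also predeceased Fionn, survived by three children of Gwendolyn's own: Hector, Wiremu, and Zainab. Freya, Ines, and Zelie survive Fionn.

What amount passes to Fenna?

Fenna receives £262,500.

Ilse first takes £50,000, leaving a balance of £6,300,000. Ilse then takes three-eighths of the balance (£2,362,500), for a total of £2,412,500. The remaining £3,937,500 passes to the descendants.
The descendants' portion (£3,937,500) is divided at the children's generation into 5 shares of £787,500. Freya, Ines, and Zelie each take £787,500. The 2 shares of the deceased (Bruno and Jakob) are combined into a pool of £1,575,000.
That pool (£1,575,000) is divided at the grandchildren's generation into 6 shares of £262,500. Saskia, Thandi, Fenna, Petra, and Amira each take £262,500. The remaining share for the deceased Gwendolyn (£262,500) is carried to the next generation.
That pool (£262,500) is divided at the great-grandchildren's generation equally among Hector, Wiremu, and Zainab: £87,500 each.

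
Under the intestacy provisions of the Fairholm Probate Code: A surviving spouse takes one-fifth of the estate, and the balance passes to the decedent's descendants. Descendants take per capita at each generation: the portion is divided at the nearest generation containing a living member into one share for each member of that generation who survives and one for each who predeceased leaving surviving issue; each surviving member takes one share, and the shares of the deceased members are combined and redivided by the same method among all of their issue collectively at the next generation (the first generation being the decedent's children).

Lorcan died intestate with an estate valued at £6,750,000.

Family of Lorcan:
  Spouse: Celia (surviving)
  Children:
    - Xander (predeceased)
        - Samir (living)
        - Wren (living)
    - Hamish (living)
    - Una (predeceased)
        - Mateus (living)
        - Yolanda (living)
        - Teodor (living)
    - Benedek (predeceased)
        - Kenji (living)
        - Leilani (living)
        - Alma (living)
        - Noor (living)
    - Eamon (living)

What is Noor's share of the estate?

Celia takes one-fifth of £6,750,000 = £1,350,000. The remaining £5,400,000 passes to the descendants.
The descendants' portion (£5,400,000) is divided at the children's generation into 5 shares of £1,080,000. Hamish and Eamon each take £1,080,000. The 3 shares of the deceased (Xander, Una, and Benedek) are combined into a pool of £3,240,000.
That pool (£3,240,000) is divided at the grandchildren's generation equally among Samir, Wren, Mateus, Yolanda, Teodor, Kenji, Leilani, Alma, and Noor: £360,000 each.

Noor receives £360,000.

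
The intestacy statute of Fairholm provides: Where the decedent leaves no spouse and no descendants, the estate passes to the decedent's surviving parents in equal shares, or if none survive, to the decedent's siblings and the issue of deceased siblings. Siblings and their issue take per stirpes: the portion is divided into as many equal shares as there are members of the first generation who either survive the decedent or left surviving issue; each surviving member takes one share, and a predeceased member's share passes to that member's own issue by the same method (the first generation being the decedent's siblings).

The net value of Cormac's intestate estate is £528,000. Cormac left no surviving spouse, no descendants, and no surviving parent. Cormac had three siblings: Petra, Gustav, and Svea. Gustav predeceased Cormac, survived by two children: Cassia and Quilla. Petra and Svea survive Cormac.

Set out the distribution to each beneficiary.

Petra: £176,000; Cassia: £88,000; Quilla: £88,000; Svea: £176,000

The entire £528,000 passes to the siblings and their issue.
That amount (£528,000) is divided into 3 shares of £176,000: Petra and Svea each take £176,000; Gustav's £176,000 share passes to Gustav's issue.
Gustav's share (£176,000) is divided into 2 shares of £88,000: Cassia and Quilla each take £88,000.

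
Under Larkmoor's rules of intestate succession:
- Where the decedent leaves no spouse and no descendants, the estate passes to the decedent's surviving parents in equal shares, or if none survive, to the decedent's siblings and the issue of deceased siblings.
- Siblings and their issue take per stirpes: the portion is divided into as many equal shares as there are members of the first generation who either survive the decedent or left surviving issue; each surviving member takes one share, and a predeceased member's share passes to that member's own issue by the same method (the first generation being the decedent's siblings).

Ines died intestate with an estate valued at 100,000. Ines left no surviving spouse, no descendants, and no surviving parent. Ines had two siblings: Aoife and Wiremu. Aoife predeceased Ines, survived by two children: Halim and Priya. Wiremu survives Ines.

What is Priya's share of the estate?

The entire 100,000 passes to the siblings and their issue.
That amount (100,000) is divided into 2 shares of 50,000: Wiremu takes 50,000; Aoife's 50,000 share passes to Aoife's issue.
Aoife's share (50,000) is divided into 2 shares of 25,000: Halim and Priya each take 25,000.

Priya receives 25,000.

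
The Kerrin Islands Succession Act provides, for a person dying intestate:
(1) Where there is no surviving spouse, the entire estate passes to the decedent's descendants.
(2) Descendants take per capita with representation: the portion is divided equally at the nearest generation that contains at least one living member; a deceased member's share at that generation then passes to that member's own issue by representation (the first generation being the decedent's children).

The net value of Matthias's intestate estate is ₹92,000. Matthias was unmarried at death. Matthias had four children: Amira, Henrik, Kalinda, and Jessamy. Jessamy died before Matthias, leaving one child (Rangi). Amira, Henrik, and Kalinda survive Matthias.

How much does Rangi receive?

Rangi receives ₹23,000.

The entire ₹92,000 passes to the descendants.
That amount (₹92,000) is divided into 4 shares of ₹23,000: Amira, Henrik, and Kalinda each take ₹23,000; Jessamy's ₹23,000 share passes to Jessamy's issue.
Jessamy's share (₹23,000) passes entirely to Rangi.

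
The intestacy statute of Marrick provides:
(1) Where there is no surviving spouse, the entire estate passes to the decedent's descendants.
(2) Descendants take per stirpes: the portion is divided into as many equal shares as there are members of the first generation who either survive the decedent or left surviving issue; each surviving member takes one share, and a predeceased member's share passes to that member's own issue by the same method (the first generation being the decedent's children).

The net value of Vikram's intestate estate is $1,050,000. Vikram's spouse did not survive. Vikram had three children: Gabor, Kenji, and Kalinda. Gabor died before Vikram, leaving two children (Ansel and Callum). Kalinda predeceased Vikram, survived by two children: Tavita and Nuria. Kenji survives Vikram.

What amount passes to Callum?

Callum receives $175,000.

The entire $1,050,000 passes to the descendants.
That amount ($1,050,000) is divided into 3 shares of $350,000: Kenji takes $350,000; Gabor's $350,000 share passes to Gabor's issue; Kalinda's $350,000 share passes to Kalinda's issue.
Gabor's share ($350,000) is divided into 2 shares of $175,000: Ansel and Callum each take $175,000.
Kalinda's share ($350,000) is divided into 2 shares of $175,000: Tavita and Nuria each take $175,000.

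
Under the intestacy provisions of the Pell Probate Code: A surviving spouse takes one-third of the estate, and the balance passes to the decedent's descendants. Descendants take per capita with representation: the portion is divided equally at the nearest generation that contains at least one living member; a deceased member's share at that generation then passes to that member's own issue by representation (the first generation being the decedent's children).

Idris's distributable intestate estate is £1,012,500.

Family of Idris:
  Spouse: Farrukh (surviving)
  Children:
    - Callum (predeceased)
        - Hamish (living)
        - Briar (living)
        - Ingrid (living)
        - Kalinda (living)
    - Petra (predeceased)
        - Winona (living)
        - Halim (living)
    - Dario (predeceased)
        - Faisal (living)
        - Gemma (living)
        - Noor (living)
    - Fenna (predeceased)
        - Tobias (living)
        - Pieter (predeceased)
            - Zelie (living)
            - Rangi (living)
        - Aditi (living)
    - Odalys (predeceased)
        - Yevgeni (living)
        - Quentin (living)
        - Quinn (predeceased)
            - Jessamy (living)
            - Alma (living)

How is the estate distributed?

Farrukh: £337,500; Hamish: £45,000; Briar: £45,000; Ingrid: £45,000; Kalinda: £45,000; Winona: £45,000; Halim: £45,000; Faisal: £45,000; Gemma: £45,000; Noor: £45,000; Tobias: £45,000; Zelie: £22,500; Rangi: £22,500; Aditi: £45,000; Yevgeni: £45,000; Quentin: £45,000; Jessamy: £22,500; Alma: £22,500

Farrukh takes one-third of £1,012,500 = £337,500. The remaining £675,000 passes to the descendants.
No child survives, so the initial division is made at the grandchildren's generation.
The descendants' portion (£675,000) is divided into 15 shares of £45,000: Hamish, Briar, Ingrid, Kalinda, Winona, Halim, Faisal, Gemma, Noor, Tobias, Aditi, Yevgeni, and Quentin each take £45,000; Pieter's £45,000 share passes to Pieter's issue; Quinn's £45,000 share passes to Quinn's issue.
Pieter's share (£45,000) is divided into 2 shares of £22,500: Zelie and Rangi each take £22,500.
Quinn's share (£45,000) is divided into 2 shares of £22,500: Jessamy and Alma each take £22,500.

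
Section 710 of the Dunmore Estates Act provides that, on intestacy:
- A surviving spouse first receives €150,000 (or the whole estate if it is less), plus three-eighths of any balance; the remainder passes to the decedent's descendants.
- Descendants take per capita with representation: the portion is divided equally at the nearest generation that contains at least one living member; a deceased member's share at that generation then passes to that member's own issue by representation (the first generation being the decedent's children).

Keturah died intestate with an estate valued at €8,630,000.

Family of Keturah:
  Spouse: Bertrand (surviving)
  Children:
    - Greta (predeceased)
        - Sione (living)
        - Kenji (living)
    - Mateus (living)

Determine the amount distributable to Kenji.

Kenji receives €1,325,000.

Bertrand first takes €150,000, leaving a balance of €8,480,000. Bertrand then takes three-eighths of the balance (€3,180,000), for a total of €3,330,000. The remaining €5,300,000 passes to the descendants.
The descendants' portion (€5,300,000) is divided into 2 shares of €2,650,000: Mateus takes €2,650,000; Greta's €2,650,000 share passes to Greta's issue.
Greta's share (€2,650,000) is divided into 2 shares of €1,325,000: Sione and Kenji each take €1,325,000.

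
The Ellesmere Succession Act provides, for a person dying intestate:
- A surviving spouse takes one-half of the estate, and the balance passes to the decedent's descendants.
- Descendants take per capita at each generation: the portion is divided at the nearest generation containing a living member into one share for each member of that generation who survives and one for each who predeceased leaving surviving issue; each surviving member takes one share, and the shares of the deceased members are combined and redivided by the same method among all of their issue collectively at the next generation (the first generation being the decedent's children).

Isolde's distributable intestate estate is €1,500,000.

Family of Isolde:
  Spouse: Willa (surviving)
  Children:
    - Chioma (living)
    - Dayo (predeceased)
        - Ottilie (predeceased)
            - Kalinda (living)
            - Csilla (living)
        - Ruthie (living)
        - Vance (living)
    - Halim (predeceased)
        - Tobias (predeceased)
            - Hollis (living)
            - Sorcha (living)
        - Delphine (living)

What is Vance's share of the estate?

Vance receives €100,000.

Willa takes one-half of €1,500,000 = €750,000. The remaining €750,000 passes to the descendants.
The descendants' portion (€750,000) is divided at the children's generation into 3 shares of €250,000. Chioma takes €250,000. The 2 shares of the deceased (Dayo and Halim) are combined into a pool of €500,000.
That pool (€500,000) is divided at the grandchildren's generation into 5 shares of €100,000. Ruthie, Vance, and Delphine each take €100,000. The 2 shares of the deceased (Ottilie and Tobias) are combined into a pool of €200,000.
That pool (€200,000) is divided at the great-grandchildren's generation equally among Kalinda, Csilla, Hollis, and Sorcha: €50,000 each.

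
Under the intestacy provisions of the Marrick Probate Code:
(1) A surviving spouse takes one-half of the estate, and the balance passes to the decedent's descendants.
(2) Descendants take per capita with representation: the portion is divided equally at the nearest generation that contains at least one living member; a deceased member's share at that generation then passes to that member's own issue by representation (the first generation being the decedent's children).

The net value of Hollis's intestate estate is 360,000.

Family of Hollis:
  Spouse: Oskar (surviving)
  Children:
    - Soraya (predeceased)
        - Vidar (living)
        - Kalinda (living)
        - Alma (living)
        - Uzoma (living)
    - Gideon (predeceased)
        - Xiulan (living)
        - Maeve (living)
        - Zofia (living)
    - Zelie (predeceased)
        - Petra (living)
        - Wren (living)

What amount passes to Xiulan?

Xiulan receives 20,000.

Oskar takes one-half of 360,000 = 180,000. The remaining 180,000 passes to the descendants.
No child survives, so the initial division is made at the grandchildren's generation.
The descendants' portion (180,000) is divided into 9 shares of 20,000: Vidar, Kalinda, Alma, Uzoma, Xiulan, Maeve, Zofia, Petra, and Wren each take 20,000.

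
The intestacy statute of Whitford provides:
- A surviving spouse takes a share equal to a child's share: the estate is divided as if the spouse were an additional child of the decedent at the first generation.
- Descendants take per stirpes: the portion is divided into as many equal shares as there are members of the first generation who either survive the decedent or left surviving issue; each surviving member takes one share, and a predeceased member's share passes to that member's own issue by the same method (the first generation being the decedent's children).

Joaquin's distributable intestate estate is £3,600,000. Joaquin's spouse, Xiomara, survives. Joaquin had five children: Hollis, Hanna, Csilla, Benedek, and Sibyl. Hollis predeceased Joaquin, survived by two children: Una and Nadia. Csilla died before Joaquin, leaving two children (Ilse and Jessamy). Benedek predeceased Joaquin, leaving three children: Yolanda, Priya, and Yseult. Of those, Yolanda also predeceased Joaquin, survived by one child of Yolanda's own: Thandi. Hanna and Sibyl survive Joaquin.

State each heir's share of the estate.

Xiomara: £600,000; Una: £300,000; Nadia: £300,000; Hanna: £600,000; Ilse: £300,000; Jessamy: £300,000; Thandi: £200,000; Priya: £200,000; Yseult: £200,000; Sibyl: £600,000

The spouse counts as an additional share at the children's level, so there are 6 primary shares of £600,000. Xiomara takes one such share (£600,000).
The children's combined portion (£3,000,000) is divided into 5 shares of £600,000: Hanna and Sibyl each take £600,000; Hollis's £600,000 share passes to Hollis's issue; Csilla's £600,000 share passes to Csilla's issue; Benedek's £600,000 share passes to Benedek's issue.
Hollis's share (£600,000) is divided into 2 shares of £300,000: Una and Nadia each take £300,000.
Csilla's share (£600,000) is divided into 2 shares of £300,000: Ilse and Jessamy each take £300,000.
Benedek's share (£600,000) is divided into 3 shares of £200,000: Priya and Yseult each take £200,000; Yolanda's £200,000 share passes to Yolanda's issue.
Yolanda's share (£200,000) passes entirely to Thandi.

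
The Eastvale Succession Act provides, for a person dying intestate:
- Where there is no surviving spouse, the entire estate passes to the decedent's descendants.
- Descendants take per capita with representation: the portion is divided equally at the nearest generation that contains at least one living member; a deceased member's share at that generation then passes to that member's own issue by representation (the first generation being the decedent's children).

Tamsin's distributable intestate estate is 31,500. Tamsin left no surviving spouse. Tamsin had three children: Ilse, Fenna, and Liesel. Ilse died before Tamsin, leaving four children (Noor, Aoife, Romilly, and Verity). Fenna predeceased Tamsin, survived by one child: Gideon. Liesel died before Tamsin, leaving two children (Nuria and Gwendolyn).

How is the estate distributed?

Noor: 4,500; Aoife: 4,500; Romilly: 4,500; Verity: 4,500; Gideon: 4,500; Nuria: 4,500; Gwendolyn: 4,500

The entire 31,500 passes to the descendants.
No child survives, so the initial division is made at the grandchildren's generation.
That amount (31,500) is divided into 7 shares of 4,500: Noor, Aoife, Romilly, Verity, Gideon, Nuria, and Gwendolyn each take 4,500.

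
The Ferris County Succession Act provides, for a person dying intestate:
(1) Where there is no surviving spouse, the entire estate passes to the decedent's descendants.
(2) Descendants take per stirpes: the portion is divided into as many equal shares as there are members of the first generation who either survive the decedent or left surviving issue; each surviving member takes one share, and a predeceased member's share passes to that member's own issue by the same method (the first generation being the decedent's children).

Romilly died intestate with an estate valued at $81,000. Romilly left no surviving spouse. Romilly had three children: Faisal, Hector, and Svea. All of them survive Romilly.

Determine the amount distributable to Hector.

Hector receives $27,000.

The entire $81,000 passes to the descendants.
That amount ($81,000) is divided into 3 shares of $27,000: Faisal, Hector, and Svea each take $27,000.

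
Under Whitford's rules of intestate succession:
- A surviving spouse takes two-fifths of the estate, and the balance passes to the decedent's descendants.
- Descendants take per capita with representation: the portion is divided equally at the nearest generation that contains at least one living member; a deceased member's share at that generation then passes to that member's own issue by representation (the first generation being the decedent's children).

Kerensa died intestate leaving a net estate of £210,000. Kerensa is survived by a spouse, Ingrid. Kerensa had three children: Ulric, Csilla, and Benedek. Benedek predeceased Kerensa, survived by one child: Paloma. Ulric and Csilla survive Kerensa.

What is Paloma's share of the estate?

Paloma receives £42,000.

Ingrid takes two-fifths of £210,000 = £84,000. The remaining £126,000 passes to the descendants.
The descendants' portion (£126,000) is divided into 3 shares of £42,000: Ulric and Csilla each take £42,000; Benedek's £42,000 share passes to Benedek's issue.
Benedek's share (£42,000) passes entirely to Paloma.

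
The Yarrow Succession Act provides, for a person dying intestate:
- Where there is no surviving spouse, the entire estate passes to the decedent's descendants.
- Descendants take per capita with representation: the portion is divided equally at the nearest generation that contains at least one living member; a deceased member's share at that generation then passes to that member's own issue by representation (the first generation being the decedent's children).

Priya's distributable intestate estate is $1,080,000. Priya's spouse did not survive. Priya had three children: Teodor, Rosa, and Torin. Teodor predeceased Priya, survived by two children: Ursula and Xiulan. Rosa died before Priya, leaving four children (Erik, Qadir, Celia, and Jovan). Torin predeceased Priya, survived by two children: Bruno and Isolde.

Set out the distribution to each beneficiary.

The entire $1,080,000 passes to the descendants.
No child survives, so the initial division is made at the grandchildren's generation.
That amount ($1,080,000) is divided into 8 shares of $135,000: Ursula, Xiulan, Erik, Qadir, Celia, Jovan, Bruno, and Isolde each take $135,000.

Ursula: $135,000; Xiulan: $135,000; Erik: $135,000; Qadir: $135,000; Celia: $135,000; Jovan: $135,000; Bruno: $135,000; Isolde: $135,000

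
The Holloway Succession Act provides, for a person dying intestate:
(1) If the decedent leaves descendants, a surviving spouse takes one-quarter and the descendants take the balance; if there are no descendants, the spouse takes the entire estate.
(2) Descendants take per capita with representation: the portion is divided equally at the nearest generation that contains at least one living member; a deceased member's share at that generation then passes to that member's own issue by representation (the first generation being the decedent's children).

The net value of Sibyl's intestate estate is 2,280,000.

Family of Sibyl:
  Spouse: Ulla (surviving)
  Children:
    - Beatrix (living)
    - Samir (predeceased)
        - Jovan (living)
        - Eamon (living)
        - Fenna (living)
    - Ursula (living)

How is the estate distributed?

Ulla takes one-quarter of 2,280,000 = 570,000. The remaining 1,710,000 passes to the descendants.
The descendants' portion (1,710,000) is divided into 3 shares of 570,000: Beatrix and Ursula each take 570,000; Samir's 570,000 share passes to Samir's issue.
Samir's share (570,000) is divided into 3 shares of 190,000: Jovan, Eamon, and Fenna each take 190,000.

Ulla: 570,000; Beatrix: 570,000; Jovan: 190,000; Eamon: 190,000; Fenna: 190,000; Ursula: 570,000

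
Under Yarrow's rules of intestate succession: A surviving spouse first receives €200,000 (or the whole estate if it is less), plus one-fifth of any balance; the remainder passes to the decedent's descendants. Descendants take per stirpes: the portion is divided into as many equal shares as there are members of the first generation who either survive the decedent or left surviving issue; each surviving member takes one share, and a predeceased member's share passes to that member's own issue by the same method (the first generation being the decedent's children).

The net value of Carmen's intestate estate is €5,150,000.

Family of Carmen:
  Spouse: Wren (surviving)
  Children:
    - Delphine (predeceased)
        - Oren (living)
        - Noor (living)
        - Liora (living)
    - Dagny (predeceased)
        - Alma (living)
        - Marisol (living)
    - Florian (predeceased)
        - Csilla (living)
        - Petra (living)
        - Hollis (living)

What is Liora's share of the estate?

Wren first takes €200,000, leaving a balance of €4,950,000. Wren then takes one-fifth of the balance (€990,000), for a total of €1,190,000. The remaining €3,960,000 passes to the descendants.
The descendants' portion (€3,960,000) is divided into 3 shares of €1,320,000: Delphine's €1,320,000 share passes to Delphine's issue; Dagny's €1,320,000 share passes to Dagny's issue; Florian's €1,320,000 share passes to Florian's issue.
Delphine's share (€1,320,000) is divided into 3 shares of €440,000: Oren, Noor, and Liora each take €440,000.
Dagny's share (€1,320,000) is divided into 2 shares of €660,000: Alma and Marisol each take €660,000.
Florian's share (€1,320,000) is divided into 3 shares of €440,000: Csilla, Petra, and Hollis each take €440,000.

Liora receives €440,000.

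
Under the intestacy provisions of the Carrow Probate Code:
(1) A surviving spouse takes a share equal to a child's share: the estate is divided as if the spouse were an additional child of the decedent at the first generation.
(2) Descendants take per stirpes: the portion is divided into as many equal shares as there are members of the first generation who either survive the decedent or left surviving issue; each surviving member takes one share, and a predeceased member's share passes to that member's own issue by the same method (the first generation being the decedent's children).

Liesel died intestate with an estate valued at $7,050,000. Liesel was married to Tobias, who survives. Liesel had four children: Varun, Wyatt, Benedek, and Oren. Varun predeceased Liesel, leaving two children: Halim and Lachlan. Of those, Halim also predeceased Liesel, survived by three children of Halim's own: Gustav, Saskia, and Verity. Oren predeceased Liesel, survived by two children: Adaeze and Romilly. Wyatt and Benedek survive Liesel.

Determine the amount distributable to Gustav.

The spouse counts as an additional share at the children's level, so there are 5 primary shares of $1,410,000. Tobias takes one such share ($1,410,000).
The children's combined portion ($5,640,000) is divided into 4 shares of $1,410,000: Wyatt and Benedek each take $1,410,000; Varun's $1,410,000 share passes to Varun's issue; Oren's $1,410,000 share passes to Oren's issue.
Varun's share ($1,410,000) is divided into 2 shares of $705,000: Lachlan takes $705,000; Halim's $705,000 share passes to Halim's issue.
Halim's share ($705,000) is divided into 3 shares of $235,000: Gustav, Saskia, and Verity each take $235,000.
Oren's share ($1,410,000) is divided into 2 shares of $705,000: Adaeze and Romilly each take $705,000.

Gustav receives $235,000.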